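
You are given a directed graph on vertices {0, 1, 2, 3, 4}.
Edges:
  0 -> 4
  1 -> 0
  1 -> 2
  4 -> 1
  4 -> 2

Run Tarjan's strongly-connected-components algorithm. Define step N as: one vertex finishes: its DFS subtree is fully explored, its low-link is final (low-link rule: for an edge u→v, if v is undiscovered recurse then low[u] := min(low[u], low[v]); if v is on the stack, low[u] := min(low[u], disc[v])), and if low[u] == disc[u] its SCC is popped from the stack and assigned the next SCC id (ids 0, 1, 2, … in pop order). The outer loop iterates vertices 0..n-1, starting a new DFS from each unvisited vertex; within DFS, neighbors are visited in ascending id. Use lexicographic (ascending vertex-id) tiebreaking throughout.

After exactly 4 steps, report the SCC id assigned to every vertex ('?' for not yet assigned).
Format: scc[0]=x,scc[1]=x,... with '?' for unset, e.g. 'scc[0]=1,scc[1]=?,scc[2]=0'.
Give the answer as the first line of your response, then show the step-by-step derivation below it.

scc[0]=1,scc[1]=1,scc[2]=0,scc[3]=?,scc[4]=1

step 1: low=(low[0]=0,low[1]=0,low[2]=3,low[3]=?,low[4]=1); scc=(scc[0]=?,scc[1]=?,scc[2]=0,scc[3]=?,scc[4]=?)
step 2: low=(low[0]=0,low[1]=0,low[2]=3,low[3]=?,low[4]=1); scc=(scc[0]=?,scc[1]=?,scc[2]=0,scc[3]=?,scc[4]=?)
step 3: low=(low[0]=0,low[1]=0,low[2]=3,low[3]=?,low[4]=0); scc=(scc[0]=?,scc[1]=?,scc[2]=0,scc[3]=?,scc[4]=?)
step 4: low=(low[0]=0,low[1]=0,low[2]=3,low[3]=?,low[4]=0); scc=(scc[0]=1,scc[1]=1,scc[2]=0,scc[3]=?,scc[4]=1)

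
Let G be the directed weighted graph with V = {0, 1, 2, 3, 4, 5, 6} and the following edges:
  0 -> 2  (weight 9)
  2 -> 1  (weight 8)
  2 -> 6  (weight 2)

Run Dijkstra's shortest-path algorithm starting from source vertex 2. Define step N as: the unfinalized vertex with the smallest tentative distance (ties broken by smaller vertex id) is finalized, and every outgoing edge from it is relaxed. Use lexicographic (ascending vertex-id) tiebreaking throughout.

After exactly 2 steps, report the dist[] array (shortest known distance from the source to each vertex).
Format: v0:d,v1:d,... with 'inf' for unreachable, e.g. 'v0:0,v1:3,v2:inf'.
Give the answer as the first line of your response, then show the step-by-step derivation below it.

v0:inf,v1:8,v2:0,v3:inf,v4:inf,v5:inf,v6:2

step 1: dist = v0:inf,v1:8,v2:0,v3:inf,v4:inf,v5:inf,v6:2
step 2: dist = v0:inf,v1:8,v2:0,v3:inf,v4:inf,v5:inf,v6:2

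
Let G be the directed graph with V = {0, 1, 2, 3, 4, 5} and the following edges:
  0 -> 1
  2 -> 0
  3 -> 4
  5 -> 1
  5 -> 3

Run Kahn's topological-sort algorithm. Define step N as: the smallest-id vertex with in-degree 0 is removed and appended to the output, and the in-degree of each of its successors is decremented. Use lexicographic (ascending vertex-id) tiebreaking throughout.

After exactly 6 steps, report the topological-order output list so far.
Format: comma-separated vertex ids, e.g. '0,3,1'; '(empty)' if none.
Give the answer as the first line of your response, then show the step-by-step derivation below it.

2,0,5,1,3,4

step 1: output 2; order=[2]; indeg=(0,2,0,1,1,0)
step 2: output 0; order=[2,0]; indeg=(0,1,0,1,1,0)
step 3: output 5; order=[2,0,5]; indeg=(0,0,0,0,1,0)
step 4: output 1; order=[2,0,5,1]; indeg=(0,0,0,0,1,0)
step 5: output 3; order=[2,0,5,1,3]; indeg=(0,0,0,0,0,0)
step 6: output 4; order=[2,0,5,1,3,4]; indeg=(0,0,0,0,0,0)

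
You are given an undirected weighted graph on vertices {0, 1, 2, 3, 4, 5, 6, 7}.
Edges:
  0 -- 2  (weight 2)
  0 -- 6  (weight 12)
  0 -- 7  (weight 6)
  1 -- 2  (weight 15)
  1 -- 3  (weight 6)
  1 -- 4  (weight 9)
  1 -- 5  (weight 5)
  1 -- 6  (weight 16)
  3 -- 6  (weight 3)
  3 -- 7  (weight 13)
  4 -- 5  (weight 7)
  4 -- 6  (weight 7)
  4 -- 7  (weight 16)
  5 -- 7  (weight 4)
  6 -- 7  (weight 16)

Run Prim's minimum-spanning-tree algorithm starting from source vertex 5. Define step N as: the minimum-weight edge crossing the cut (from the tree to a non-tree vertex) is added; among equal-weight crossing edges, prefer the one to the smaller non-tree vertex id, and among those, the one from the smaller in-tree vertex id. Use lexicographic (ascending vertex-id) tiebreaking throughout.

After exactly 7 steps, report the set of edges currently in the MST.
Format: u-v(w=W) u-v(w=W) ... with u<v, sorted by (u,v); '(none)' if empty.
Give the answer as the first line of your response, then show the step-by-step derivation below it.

0-2(w=2) 0-7(w=6) 1-3(w=6) 1-5(w=5) 3-6(w=3) 4-5(w=7) 5-7(w=4)

step 1: add edge 5-7 (w=4); MST = {5-7(w=4)}
step 2: add edge 1-5 (w=5); MST = {1-5(w=5) 5-7(w=4)}
step 3: add edge 0-7 (w=6); MST = {0-7(w=6) 1-5(w=5) 5-7(w=4)}
step 4: add edge 0-2 (w=2); MST = {0-2(w=2) 0-7(w=6) 1-5(w=5) 5-7(w=4)}
step 5: add edge 1-3 (w=6); MST = {0-2(w=2) 0-7(w=6) 1-3(w=6) 1-5(w=5) 5-7(w=4)}
step 6: add edge 3-6 (w=3); MST = {0-2(w=2) 0-7(w=6) 1-3(w=6) 1-5(w=5) 3-6(w=3) 5-7(w=4)}
step 7: add edge 4-5 (w=7); MST = {0-2(w=2) 0-7(w=6) 1-3(w=6) 1-5(w=5) 3-6(w=3) 4-5(w=7) 5-7(w=4)}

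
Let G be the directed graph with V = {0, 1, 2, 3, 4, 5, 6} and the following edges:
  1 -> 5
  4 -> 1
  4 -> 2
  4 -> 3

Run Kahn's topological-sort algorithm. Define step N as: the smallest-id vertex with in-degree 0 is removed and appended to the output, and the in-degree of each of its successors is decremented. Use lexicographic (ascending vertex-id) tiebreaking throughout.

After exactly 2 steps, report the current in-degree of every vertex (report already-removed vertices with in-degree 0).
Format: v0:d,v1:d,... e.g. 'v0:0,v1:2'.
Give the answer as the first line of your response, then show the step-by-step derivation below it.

v0:0,v1:0,v2:0,v3:0,v4:0,v5:1,v6:0

step 1: output 0; order=[0]; indeg=(0,1,1,1,0,1,0)
step 2: output 4; order=[0,4]; indeg=(0,0,0,0,0,1,0)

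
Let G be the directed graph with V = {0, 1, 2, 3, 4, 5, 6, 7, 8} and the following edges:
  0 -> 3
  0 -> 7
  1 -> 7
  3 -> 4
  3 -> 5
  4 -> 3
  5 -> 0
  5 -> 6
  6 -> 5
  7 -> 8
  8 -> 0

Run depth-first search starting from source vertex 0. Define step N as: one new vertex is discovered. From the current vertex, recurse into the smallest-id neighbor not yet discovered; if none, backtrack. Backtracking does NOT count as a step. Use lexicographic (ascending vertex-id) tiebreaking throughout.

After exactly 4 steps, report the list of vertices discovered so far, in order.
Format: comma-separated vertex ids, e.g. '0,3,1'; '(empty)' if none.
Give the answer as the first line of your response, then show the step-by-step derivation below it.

0,3,4,5

step 1: discover 0; path=0; order=0
step 2: discover 3; path=0>3; order=0,3
step 3: discover 4; path=0>3>4; order=0,3,4
step 4: discover 5; path=0>3>5; order=0,3,4,5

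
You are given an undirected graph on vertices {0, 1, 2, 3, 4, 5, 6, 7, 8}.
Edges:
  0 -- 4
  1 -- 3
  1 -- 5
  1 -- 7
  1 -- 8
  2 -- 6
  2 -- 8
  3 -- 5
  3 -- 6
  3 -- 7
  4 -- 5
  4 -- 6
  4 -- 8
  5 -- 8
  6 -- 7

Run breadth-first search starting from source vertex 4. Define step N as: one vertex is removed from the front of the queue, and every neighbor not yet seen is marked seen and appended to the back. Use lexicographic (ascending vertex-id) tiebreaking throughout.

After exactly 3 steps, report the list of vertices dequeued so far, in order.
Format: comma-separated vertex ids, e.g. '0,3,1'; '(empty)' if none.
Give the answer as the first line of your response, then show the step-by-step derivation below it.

4,0,5

step 1: dequeue 4; queue=[0,5,6,8]; order=4
step 2: dequeue 0; queue=[5,6,8]; order=4,0
step 3: dequeue 5; queue=[6,8,1,3]; order=4,0,5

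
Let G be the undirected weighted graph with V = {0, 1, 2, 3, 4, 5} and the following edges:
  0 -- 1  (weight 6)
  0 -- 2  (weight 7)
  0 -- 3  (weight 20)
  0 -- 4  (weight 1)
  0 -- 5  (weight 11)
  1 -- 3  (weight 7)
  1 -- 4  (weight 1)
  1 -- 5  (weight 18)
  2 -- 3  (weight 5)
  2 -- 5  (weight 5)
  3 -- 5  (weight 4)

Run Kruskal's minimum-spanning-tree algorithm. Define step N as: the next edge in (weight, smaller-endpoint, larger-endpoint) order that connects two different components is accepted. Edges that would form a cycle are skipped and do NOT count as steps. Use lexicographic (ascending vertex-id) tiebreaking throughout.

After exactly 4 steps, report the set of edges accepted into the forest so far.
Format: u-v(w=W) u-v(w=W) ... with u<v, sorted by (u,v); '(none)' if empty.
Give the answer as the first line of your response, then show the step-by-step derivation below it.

0-4(w=1) 1-4(w=1) 2-3(w=5) 3-5(w=4)

step 1: add edge 0-4 (w=1); MST = {0-4(w=1)}
step 2: add edge 1-4 (w=1); MST = {0-4(w=1) 1-4(w=1)}
step 3: add edge 3-5 (w=4); MST = {0-4(w=1) 1-4(w=1) 3-5(w=4)}
step 4: add edge 2-3 (w=5); MST = {0-4(w=1) 1-4(w=1) 2-3(w=5) 3-5(w=4)}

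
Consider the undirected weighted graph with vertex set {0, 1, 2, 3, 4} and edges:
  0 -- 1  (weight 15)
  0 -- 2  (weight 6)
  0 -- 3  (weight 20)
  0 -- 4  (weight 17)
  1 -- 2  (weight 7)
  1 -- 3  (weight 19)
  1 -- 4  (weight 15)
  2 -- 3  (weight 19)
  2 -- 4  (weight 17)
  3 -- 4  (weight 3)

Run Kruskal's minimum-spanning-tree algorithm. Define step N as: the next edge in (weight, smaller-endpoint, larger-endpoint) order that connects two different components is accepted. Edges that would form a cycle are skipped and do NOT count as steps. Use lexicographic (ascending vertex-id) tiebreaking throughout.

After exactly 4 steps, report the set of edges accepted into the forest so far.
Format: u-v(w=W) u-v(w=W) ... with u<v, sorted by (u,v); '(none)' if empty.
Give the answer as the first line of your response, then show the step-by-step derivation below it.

0-2(w=6) 1-2(w=7) 1-4(w=15) 3-4(w=3)

step 1: add edge 3-4 (w=3); MST = {3-4(w=3)}
step 2: add edge 0-2 (w=6); MST = {0-2(w=6) 3-4(w=3)}
step 3: add edge 1-2 (w=7); MST = {0-2(w=6) 1-2(w=7) 3-4(w=3)}
step 4: add edge 1-4 (w=15); MST = {0-2(w=6) 1-2(w=7) 1-4(w=15) 3-4(w=3)}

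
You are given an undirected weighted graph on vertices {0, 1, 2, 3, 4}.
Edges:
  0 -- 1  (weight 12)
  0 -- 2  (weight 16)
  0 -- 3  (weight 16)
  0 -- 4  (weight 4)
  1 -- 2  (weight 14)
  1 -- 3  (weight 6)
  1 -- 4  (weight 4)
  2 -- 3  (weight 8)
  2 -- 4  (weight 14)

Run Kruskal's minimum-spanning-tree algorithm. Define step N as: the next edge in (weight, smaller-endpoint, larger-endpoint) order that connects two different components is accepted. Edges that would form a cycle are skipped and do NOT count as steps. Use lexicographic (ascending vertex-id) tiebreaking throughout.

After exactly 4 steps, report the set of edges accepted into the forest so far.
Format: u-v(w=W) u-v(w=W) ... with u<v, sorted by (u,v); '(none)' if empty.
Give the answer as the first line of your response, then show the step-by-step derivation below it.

0-4(w=4) 1-3(w=6) 1-4(w=4) 2-3(w=8)

step 1: add edge 0-4 (w=4); MST = {0-4(w=4)}
step 2: add edge 1-4 (w=4); MST = {0-4(w=4) 1-4(w=4)}
step 3: add edge 1-3 (w=6); MST = {0-4(w=4) 1-3(w=6) 1-4(w=4)}
step 4: add edge 2-3 (w=8); MST = {0-4(w=4) 1-3(w=6) 1-4(w=4) 2-3(w=8)}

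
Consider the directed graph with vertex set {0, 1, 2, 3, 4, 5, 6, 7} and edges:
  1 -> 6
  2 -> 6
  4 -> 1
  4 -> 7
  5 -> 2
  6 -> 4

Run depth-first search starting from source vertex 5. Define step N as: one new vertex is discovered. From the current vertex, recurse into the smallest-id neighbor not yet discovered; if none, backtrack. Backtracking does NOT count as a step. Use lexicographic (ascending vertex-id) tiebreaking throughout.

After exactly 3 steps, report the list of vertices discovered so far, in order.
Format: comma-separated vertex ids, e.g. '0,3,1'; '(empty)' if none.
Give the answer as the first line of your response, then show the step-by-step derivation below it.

5,2,6

step 1: discover 5; path=5; order=5
step 2: discover 2; path=5>2; order=5,2
step 3: discover 6; path=5>2>6; order=5,2,6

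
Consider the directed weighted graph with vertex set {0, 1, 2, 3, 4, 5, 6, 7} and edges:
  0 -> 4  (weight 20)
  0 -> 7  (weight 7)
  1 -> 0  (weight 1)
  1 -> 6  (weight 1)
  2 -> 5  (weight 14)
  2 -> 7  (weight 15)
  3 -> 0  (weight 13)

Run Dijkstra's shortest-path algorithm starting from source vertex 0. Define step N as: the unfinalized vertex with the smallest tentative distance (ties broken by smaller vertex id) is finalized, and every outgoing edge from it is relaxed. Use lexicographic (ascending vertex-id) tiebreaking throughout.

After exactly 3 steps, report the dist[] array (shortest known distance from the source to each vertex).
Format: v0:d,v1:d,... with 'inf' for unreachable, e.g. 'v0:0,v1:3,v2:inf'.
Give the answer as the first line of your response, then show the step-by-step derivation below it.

v0:0,v1:inf,v2:inf,v3:inf,v4:20,v5:inf,v6:inf,v7:7

step 1: dist = v0:0,v1:inf,v2:inf,v3:inf,v4:20,v5:inf,v6:inf,v7:7
step 2: dist = v0:0,v1:inf,v2:inf,v3:inf,v4:20,v5:inf,v6:inf,v7:7
step 3: dist = v0:0,v1:inf,v2:inf,v3:inf,v4:20,v5:inf,v6:inf,v7:7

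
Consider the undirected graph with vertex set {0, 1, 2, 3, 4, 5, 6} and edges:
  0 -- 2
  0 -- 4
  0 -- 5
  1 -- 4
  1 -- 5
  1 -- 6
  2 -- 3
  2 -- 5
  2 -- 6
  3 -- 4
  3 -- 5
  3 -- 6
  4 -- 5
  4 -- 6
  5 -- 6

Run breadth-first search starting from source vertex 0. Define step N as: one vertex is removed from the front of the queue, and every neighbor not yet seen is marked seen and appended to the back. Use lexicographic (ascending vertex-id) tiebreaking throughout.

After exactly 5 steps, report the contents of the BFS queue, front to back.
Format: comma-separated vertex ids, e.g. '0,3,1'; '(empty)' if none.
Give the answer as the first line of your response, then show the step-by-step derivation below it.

6,1

step 1: dequeue 0; queue=[2,4,5]; order=0
step 2: dequeue 2; queue=[4,5,3,6]; order=0,2
step 3: dequeue 4; queue=[5,3,6,1]; order=0,2,4
step 4: dequeue 5; queue=[3,6,1]; order=0,2,4,5
step 5: dequeue 3; queue=[6,1]; order=0,2,4,5,3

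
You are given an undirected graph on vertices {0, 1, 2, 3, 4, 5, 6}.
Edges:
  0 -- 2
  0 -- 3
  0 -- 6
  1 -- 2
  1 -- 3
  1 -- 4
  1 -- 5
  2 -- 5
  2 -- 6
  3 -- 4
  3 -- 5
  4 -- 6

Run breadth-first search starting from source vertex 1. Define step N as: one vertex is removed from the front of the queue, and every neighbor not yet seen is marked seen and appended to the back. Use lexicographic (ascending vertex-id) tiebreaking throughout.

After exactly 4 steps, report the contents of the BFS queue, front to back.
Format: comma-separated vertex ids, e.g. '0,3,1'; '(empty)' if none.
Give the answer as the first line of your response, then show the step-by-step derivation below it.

5,0,6

step 1: dequeue 1; queue=[2,3,4,5]; order=1
step 2: dequeue 2; queue=[3,4,5,0,6]; order=1,2
step 3: dequeue 3; queue=[4,5,0,6]; order=1,2,3
step 4: dequeue 4; queue=[5,0,6]; order=1,2,3,4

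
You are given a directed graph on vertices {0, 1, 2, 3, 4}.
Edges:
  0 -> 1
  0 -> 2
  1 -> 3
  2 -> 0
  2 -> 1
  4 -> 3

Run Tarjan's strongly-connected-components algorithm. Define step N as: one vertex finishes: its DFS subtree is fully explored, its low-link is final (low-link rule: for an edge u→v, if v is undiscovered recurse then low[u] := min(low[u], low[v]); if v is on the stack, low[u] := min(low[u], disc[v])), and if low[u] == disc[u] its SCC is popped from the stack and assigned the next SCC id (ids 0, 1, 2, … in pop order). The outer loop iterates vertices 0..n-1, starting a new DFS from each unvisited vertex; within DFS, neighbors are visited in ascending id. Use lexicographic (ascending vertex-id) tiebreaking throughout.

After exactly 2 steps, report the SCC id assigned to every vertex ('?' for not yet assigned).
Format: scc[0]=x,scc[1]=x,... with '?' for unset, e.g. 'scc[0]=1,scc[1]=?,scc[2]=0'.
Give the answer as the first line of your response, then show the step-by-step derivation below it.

scc[0]=?,scc[1]=1,scc[2]=?,scc[3]=0,scc[4]=?

step 1: low=(low[0]=0,low[1]=1,low[2]=?,low[3]=2,low[4]=?); scc=(scc[0]=?,scc[1]=?,scc[2]=?,scc[3]=0,scc[4]=?)
step 2: low=(low[0]=0,low[1]=1,low[2]=?,low[3]=2,low[4]=?); scc=(scc[0]=?,scc[1]=1,scc[2]=?,scc[3]=0,scc[4]=?)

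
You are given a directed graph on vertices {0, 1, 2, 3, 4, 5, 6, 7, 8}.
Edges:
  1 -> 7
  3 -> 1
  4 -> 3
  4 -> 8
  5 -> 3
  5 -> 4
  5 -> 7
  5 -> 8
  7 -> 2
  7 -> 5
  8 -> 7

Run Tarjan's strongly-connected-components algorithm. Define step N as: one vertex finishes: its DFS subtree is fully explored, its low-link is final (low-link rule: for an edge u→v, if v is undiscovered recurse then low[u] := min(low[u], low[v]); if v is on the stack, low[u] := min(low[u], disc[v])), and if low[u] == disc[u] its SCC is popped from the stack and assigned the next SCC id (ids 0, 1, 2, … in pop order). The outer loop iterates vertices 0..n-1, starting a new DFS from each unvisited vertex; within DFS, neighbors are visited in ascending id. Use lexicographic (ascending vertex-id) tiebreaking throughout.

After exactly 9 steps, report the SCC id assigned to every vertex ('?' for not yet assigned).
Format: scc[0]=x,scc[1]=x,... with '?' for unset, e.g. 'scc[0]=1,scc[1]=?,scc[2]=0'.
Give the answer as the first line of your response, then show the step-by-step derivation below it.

scc[0]=0,scc[1]=2,scc[2]=1,scc[3]=2,scc[4]=2,scc[5]=2,scc[6]=3,scc[7]=2,scc[8]=2

step 1: low=(low[0]=0,low[1]=?,low[2]=?,low[3]=?,low[4]=?,low[5]=?,low[6]=?,low[7]=?,low[8]=?); scc=(scc[0]=0,scc[1]=?,scc[2]=?,scc[3]=?,scc[4]=?,scc[5]=?,scc[6]=?,scc[7]=?,scc[8]=?)
step 2: low=(low[0]=0,low[1]=1,low[2]=3,low[3]=?,low[4]=?,low[5]=?,low[6]=?,low[7]=2,low[8]=?); scc=(scc[0]=0,scc[1]=?,scc[2]=1,scc[3]=?,scc[4]=?,scc[5]=?,scc[6]=?,scc[7]=?,scc[8]=?)
step 3: low=(low[0]=0,low[1]=1,low[2]=3,low[3]=1,low[4]=?,low[5]=4,low[6]=?,low[7]=2,low[8]=?); scc=(scc[0]=0,scc[1]=?,scc[2]=1,scc[3]=?,scc[4]=?,scc[5]=?,scc[6]=?,scc[7]=?,scc[8]=?)
step 4: low=(low[0]=0,low[1]=1,low[2]=3,low[3]=1,low[4]=5,low[5]=1,low[6]=?,low[7]=2,low[8]=2); scc=(scc[0]=0,scc[1]=?,scc[2]=1,scc[3]=?,scc[4]=?,scc[5]=?,scc[6]=?,scc[7]=?,scc[8]=?)
step 5: low=(low[0]=0,low[1]=1,low[2]=3,low[3]=1,low[4]=2,low[5]=1,low[6]=?,low[7]=2,low[8]=2); scc=(scc[0]=0,scc[1]=?,scc[2]=1,scc[3]=?,scc[4]=?,scc[5]=?,scc[6]=?,scc[7]=?,scc[8]=?)
step 6: low=(low[0]=0,low[1]=1,low[2]=3,low[3]=1,low[4]=2,low[5]=1,low[6]=?,low[7]=2,low[8]=2); scc=(scc[0]=0,scc[1]=?,scc[2]=1,scc[3]=?,scc[4]=?,scc[5]=?,scc[6]=?,scc[7]=?,scc[8]=?)
step 7: low=(low[0]=0,low[1]=1,low[2]=3,low[3]=1,low[4]=2,low[5]=1,low[6]=?,low[7]=1,low[8]=2); scc=(scc[0]=0,scc[1]=?,scc[2]=1,scc[3]=?,scc[4]=?,scc[5]=?,scc[6]=?,scc[7]=?,scc[8]=?)
step 8: low=(low[0]=0,low[1]=1,low[2]=3,low[3]=1,low[4]=2,low[5]=1,low[6]=?,low[7]=1,low[8]=2); scc=(scc[0]=0,scc[1]=2,scc[2]=1,scc[3]=2,scc[4]=2,scc[5]=2,scc[6]=?,scc[7]=2,scc[8]=2)
step 9: low=(low[0]=0,low[1]=1,low[2]=3,low[3]=1,low[4]=2,low[5]=1,low[6]=8,low[7]=1,low[8]=2); scc=(scc[0]=0,scc[1]=2,scc[2]=1,scc[3]=2,scc[4]=2,scc[5]=2,scc[6]=3,scc[7]=2,scc[8]=2)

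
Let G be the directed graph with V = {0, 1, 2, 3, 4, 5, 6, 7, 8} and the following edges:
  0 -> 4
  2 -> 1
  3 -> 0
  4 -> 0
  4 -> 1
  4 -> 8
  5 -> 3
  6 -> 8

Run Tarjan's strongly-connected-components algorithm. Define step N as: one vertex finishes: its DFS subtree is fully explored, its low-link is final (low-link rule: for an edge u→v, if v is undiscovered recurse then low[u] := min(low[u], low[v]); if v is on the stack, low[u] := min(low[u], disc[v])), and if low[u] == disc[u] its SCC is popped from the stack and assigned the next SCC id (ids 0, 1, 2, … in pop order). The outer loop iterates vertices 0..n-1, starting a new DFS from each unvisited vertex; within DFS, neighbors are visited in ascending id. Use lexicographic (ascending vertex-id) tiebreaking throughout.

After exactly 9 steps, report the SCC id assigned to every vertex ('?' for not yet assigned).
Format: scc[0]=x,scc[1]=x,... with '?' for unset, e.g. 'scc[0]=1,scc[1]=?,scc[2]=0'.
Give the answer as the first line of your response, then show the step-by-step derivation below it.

scc[0]=2,scc[1]=0,scc[2]=3,scc[3]=4,scc[4]=2,scc[5]=5,scc[6]=6,scc[7]=7,scc[8]=1

step 1: low=(low[0]=0,low[1]=2,low[2]=?,low[3]=?,low[4]=0,low[5]=?,low[6]=?,low[7]=?,low[8]=?); scc=(scc[0]=?,scc[1]=0,scc[2]=?,scc[3]=?,scc[4]=?,scc[5]=?,scc[6]=?,scc[7]=?,scc[8]=?)
step 2: low=(low[0]=0,low[1]=2,low[2]=?,low[3]=?,low[4]=0,low[5]=?,low[6]=?,low[7]=?,low[8]=3); scc=(scc[0]=?,scc[1]=0,scc[2]=?,scc[3]=?,scc[4]=?,scc[5]=?,scc[6]=?,scc[7]=?,scc[8]=1)
step 3: low=(low[0]=0,low[1]=2,low[2]=?,low[3]=?,low[4]=0,low[5]=?,low[6]=?,low[7]=?,low[8]=3); scc=(scc[0]=?,scc[1]=0,scc[2]=?,scc[3]=?,scc[4]=?,scc[5]=?,scc[6]=?,scc[7]=?,scc[8]=1)
step 4: low=(low[0]=0,low[1]=2,low[2]=?,low[3]=?,low[4]=0,low[5]=?,low[6]=?,low[7]=?,low[8]=3); scc=(scc[0]=2,scc[1]=0,scc[2]=?,scc[3]=?,scc[4]=2,scc[5]=?,scc[6]=?,scc[7]=?,scc[8]=1)
step 5: low=(low[0]=0,low[1]=2,low[2]=4,low[3]=?,low[4]=0,low[5]=?,low[6]=?,low[7]=?,low[8]=3); scc=(scc[0]=2,scc[1]=0,scc[2]=3,scc[3]=?,scc[4]=2,scc[5]=?,scc[6]=?,scc[7]=?,scc[8]=1)
step 6: low=(low[0]=0,low[1]=2,low[2]=4,low[3]=5,low[4]=0,low[5]=?,low[6]=?,low[7]=?,low[8]=3); scc=(scc[0]=2,scc[1]=0,scc[2]=3,scc[3]=4,scc[4]=2,scc[5]=?,scc[6]=?,scc[7]=?,scc[8]=1)
step 7: low=(low[0]=0,low[1]=2,low[2]=4,low[3]=5,low[4]=0,low[5]=6,low[6]=?,low[7]=?,low[8]=3); scc=(scc[0]=2,scc[1]=0,scc[2]=3,scc[3]=4,scc[4]=2,scc[5]=5,scc[6]=?,scc[7]=?,scc[8]=1)
step 8: low=(low[0]=0,low[1]=2,low[2]=4,low[3]=5,low[4]=0,low[5]=6,low[6]=7,low[7]=?,low[8]=3); scc=(scc[0]=2,scc[1]=0,scc[2]=3,scc[3]=4,scc[4]=2,scc[5]=5,scc[6]=6,scc[7]=?,scc[8]=1)
step 9: low=(low[0]=0,low[1]=2,low[2]=4,low[3]=5,low[4]=0,low[5]=6,low[6]=7,low[7]=8,low[8]=3); scc=(scc[0]=2,scc[1]=0,scc[2]=3,scc[3]=4,scc[4]=2,scc[5]=5,scc[6]=6,scc[7]=7,scc[8]=1)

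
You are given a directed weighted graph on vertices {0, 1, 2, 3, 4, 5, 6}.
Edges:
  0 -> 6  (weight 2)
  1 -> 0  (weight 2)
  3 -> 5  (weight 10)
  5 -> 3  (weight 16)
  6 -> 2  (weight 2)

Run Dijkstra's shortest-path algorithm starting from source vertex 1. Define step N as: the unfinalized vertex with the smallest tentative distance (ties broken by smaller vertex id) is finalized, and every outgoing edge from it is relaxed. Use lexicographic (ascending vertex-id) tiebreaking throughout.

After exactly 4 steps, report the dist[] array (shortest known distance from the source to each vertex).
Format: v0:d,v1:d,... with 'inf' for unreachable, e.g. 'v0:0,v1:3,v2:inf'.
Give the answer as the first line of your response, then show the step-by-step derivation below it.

v0:2,v1:0,v2:6,v3:inf,v4:inf,v5:inf,v6:4

step 1: dist = v0:2,v1:0,v2:inf,v3:inf,v4:inf,v5:inf,v6:inf
step 2: dist = v0:2,v1:0,v2:inf,v3:inf,v4:inf,v5:inf,v6:4
step 3: dist = v0:2,v1:0,v2:6,v3:inf,v4:inf,v5:inf,v6:4
step 4: dist = v0:2,v1:0,v2:6,v3:inf,v4:inf,v5:inf,v6:4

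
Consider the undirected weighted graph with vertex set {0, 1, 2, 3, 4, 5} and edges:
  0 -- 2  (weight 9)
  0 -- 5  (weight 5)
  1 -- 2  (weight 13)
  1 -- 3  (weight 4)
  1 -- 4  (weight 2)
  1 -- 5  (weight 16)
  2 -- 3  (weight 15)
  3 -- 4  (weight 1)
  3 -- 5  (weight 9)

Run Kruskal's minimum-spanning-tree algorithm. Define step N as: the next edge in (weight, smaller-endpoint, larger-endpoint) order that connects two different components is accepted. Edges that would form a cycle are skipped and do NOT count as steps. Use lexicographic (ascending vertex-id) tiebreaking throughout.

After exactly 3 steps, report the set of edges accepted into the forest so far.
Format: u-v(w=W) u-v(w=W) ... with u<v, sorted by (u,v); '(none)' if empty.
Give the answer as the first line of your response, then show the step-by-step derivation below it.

0-5(w=5) 1-4(w=2) 3-4(w=1)

step 1: add edge 3-4 (w=1); MST = {3-4(w=1)}
step 2: add edge 1-4 (w=2); MST = {1-4(w=2) 3-4(w=1)}
step 3: add edge 0-5 (w=5); MST = {0-5(w=5) 1-4(w=2) 3-4(w=1)}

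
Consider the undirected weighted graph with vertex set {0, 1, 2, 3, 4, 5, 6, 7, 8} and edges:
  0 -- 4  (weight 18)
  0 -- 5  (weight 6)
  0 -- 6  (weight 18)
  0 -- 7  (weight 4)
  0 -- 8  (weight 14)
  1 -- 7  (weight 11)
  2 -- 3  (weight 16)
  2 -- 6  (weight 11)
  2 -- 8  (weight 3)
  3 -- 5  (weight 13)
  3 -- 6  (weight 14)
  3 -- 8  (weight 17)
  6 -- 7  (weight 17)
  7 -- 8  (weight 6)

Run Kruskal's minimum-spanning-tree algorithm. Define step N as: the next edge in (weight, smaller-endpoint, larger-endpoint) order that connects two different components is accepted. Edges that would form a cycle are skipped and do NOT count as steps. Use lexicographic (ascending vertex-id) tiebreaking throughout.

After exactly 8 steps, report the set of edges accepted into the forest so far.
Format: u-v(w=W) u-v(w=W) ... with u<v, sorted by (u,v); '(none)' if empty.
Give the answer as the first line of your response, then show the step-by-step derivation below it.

0-4(w=18) 0-5(w=6) 0-7(w=4) 1-7(w=11) 2-6(w=11) 2-8(w=3) 3-5(w=13) 7-8(w=6)

step 1: add edge 2-8 (w=3); MST = {2-8(w=3)}
step 2: add edge 0-7 (w=4); MST = {0-7(w=4) 2-8(w=3)}
step 3: add edge 0-5 (w=6); MST = {0-5(w=6) 0-7(w=4) 2-8(w=3)}
step 4: add edge 7-8 (w=6); MST = {0-5(w=6) 0-7(w=4) 2-8(w=3) 7-8(w=6)}
step 5: add edge 1-7 (w=11); MST = {0-5(w=6) 0-7(w=4) 1-7(w=11) 2-8(w=3) 7-8(w=6)}
step 6: add edge 2-6 (w=11); MST = {0-5(w=6) 0-7(w=4) 1-7(w=11) 2-6(w=11) 2-8(w=3) 7-8(w=6)}
step 7: add edge 3-5 (w=13); MST = {0-5(w=6) 0-7(w=4) 1-7(w=11) 2-6(w=11) 2-8(w=3) 3-5(w=13) 7-8(w=6)}
step 8: add edge 0-4 (w=18); MST = {0-4(w=18) 0-5(w=6) 0-7(w=4) 1-7(w=11) 2-6(w=11) 2-8(w=3) 3-5(w=13) 7-8(w=6)}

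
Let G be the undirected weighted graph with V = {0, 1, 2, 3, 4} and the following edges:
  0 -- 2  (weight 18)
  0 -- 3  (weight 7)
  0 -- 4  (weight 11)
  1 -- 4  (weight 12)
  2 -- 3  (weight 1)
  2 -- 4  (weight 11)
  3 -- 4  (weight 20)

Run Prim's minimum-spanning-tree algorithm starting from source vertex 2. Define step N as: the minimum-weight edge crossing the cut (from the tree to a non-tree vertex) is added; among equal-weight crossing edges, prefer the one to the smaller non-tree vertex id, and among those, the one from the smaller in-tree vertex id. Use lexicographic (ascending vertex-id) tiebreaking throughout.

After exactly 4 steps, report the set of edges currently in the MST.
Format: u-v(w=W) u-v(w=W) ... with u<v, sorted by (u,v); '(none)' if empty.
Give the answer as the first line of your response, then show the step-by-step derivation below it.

0-3(w=7) 0-4(w=11) 1-4(w=12) 2-3(w=1)

step 1: add edge 2-3 (w=1); MST = {2-3(w=1)}
step 2: add edge 0-3 (w=7); MST = {0-3(w=7) 2-3(w=1)}
step 3: add edge 0-4 (w=11); MST = {0-3(w=7) 0-4(w=11) 2-3(w=1)}
step 4: add edge 1-4 (w=12); MST = {0-3(w=7) 0-4(w=11) 1-4(w=12) 2-3(w=1)}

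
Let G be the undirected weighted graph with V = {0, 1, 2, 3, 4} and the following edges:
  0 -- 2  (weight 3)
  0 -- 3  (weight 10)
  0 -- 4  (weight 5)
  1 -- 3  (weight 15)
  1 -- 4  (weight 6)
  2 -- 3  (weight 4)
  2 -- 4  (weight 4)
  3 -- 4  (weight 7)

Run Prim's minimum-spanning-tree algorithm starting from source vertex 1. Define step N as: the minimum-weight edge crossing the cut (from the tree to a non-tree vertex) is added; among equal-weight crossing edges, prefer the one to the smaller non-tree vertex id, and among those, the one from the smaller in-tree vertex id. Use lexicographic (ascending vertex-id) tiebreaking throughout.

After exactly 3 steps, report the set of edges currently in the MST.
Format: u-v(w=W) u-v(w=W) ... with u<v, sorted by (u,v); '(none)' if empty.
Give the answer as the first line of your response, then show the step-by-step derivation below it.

0-2(w=3) 1-4(w=6) 2-4(w=4)

step 1: add edge 1-4 (w=6); MST = {1-4(w=6)}
step 2: add edge 2-4 (w=4); MST = {1-4(w=6) 2-4(w=4)}
step 3: add edge 0-2 (w=3); MST = {0-2(w=3) 1-4(w=6) 2-4(w=4)}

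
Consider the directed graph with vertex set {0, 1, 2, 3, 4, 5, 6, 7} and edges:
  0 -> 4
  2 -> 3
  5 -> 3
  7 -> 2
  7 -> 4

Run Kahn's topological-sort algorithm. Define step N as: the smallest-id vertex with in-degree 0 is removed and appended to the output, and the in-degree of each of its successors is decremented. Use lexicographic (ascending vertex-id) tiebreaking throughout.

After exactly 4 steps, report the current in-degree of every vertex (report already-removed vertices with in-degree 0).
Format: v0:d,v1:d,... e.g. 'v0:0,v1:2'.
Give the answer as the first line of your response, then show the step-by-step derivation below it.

v0:0,v1:0,v2:1,v3:1,v4:1,v5:0,v6:0,v7:0

step 1: output 0; order=[0]; indeg=(0,0,1,2,1,0,0,0)
step 2: output 1; order=[0,1]; indeg=(0,0,1,2,1,0,0,0)
step 3: output 5; order=[0,1,5]; indeg=(0,0,1,1,1,0,0,0)
step 4: output 6; order=[0,1,5,6]; indeg=(0,0,1,1,1,0,0,0)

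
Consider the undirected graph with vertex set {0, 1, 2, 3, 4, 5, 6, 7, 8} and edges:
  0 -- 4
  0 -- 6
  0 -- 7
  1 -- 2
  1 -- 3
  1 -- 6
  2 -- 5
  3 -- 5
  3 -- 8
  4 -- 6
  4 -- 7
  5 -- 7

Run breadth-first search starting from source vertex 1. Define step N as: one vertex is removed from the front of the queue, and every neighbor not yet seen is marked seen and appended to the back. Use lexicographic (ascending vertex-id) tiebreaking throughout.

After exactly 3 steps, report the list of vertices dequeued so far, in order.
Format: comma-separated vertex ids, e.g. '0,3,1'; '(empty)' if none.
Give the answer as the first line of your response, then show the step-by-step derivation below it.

1,2,3

step 1: dequeue 1; queue=[2,3,6]; order=1
step 2: dequeue 2; queue=[3,6,5]; order=1,2
step 3: dequeue 3; queue=[6,5,8]; order=1,2,3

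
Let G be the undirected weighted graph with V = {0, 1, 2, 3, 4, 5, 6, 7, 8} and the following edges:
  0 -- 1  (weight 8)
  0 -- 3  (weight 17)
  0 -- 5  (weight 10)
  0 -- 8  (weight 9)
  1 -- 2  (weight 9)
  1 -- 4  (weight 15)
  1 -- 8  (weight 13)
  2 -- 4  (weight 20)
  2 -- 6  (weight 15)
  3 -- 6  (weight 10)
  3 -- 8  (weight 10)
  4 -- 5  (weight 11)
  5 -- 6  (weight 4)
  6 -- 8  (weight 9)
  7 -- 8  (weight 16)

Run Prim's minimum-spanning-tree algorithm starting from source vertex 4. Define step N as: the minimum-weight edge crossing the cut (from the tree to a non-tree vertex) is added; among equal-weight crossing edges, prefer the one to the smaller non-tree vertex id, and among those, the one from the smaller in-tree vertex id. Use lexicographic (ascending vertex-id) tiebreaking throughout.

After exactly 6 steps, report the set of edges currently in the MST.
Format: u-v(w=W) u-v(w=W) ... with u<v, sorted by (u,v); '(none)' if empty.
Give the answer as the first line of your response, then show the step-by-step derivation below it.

0-1(w=8) 0-8(w=9) 1-2(w=9) 4-5(w=11) 5-6(w=4) 6-8(w=9)

step 1: add edge 4-5 (w=11); MST = {4-5(w=11)}
step 2: add edge 5-6 (w=4); MST = {4-5(w=11) 5-6(w=4)}
step 3: add edge 6-8 (w=9); MST = {4-5(w=11) 5-6(w=4) 6-8(w=9)}
step 4: add edge 0-8 (w=9); MST = {0-8(w=9) 4-5(w=11) 5-6(w=4) 6-8(w=9)}
step 5: add edge 0-1 (w=8); MST = {0-1(w=8) 0-8(w=9) 4-5(w=11) 5-6(w=4) 6-8(w=9)}
step 6: add edge 1-2 (w=9); MST = {0-1(w=8) 0-8(w=9) 1-2(w=9) 4-5(w=11) 5-6(w=4) 6-8(w=9)}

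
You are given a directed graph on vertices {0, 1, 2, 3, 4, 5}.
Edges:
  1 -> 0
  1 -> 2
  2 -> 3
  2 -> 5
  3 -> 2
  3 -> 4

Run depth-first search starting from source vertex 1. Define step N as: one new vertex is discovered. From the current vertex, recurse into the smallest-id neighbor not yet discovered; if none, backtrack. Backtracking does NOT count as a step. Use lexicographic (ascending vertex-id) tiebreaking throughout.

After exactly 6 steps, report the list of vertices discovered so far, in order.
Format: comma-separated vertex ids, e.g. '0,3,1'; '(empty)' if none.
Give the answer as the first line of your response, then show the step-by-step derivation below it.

1,0,2,3,4,5

step 1: discover 1; path=1; order=1
step 2: discover 0; path=1>0; order=1,0
step 3: discover 2; path=1>2; order=1,0,2
step 4: discover 3; path=1>2>3; order=1,0,2,3
step 5: discover 4; path=1>2>3>4; order=1,0,2,3,4
step 6: discover 5; path=1>2>5; order=1,0,2,3,4,5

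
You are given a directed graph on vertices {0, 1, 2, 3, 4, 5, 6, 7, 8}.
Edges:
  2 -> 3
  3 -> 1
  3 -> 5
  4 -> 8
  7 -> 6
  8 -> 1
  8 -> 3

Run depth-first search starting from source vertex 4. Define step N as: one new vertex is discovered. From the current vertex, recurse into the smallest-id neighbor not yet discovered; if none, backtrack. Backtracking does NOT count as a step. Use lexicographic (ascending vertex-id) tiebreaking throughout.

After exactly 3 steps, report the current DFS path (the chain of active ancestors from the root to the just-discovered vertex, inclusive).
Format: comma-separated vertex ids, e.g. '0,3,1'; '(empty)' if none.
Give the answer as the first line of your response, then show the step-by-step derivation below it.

4,8,1

step 1: discover 4; path=4; order=4
step 2: discover 8; path=4>8; order=4,8
step 3: discover 1; path=4>8>1; order=4,8,1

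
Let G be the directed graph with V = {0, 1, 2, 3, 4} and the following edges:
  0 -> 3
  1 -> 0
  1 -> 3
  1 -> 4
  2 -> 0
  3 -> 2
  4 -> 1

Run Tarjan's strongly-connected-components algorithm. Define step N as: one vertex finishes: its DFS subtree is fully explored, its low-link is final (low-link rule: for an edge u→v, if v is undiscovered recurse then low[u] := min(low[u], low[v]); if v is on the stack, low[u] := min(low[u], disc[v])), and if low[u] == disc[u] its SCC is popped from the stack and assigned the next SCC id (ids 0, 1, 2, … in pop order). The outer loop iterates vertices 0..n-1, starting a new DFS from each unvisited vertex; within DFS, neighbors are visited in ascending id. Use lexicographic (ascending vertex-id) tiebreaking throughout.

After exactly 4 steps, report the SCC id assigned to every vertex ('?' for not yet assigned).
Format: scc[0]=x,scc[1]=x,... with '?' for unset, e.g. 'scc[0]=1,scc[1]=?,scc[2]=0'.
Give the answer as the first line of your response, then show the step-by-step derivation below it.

scc[0]=0,scc[1]=?,scc[2]=0,scc[3]=0,scc[4]=?

step 1: low=(low[0]=0,low[1]=?,low[2]=0,low[3]=1,low[4]=?); scc=(scc[0]=?,scc[1]=?,scc[2]=?,scc[3]=?,scc[4]=?)
step 2: low=(low[0]=0,low[1]=?,low[2]=0,low[3]=0,low[4]=?); scc=(scc[0]=?,scc[1]=?,scc[2]=?,scc[3]=?,scc[4]=?)
step 3: low=(low[0]=0,low[1]=?,low[2]=0,low[3]=0,low[4]=?); scc=(scc[0]=0,scc[1]=?,scc[2]=0,scc[3]=0,scc[4]=?)
step 4: low=(low[0]=0,low[1]=3,low[2]=0,low[3]=0,low[4]=3); scc=(scc[0]=0,scc[1]=?,scc[2]=0,scc[3]=0,scc[4]=?)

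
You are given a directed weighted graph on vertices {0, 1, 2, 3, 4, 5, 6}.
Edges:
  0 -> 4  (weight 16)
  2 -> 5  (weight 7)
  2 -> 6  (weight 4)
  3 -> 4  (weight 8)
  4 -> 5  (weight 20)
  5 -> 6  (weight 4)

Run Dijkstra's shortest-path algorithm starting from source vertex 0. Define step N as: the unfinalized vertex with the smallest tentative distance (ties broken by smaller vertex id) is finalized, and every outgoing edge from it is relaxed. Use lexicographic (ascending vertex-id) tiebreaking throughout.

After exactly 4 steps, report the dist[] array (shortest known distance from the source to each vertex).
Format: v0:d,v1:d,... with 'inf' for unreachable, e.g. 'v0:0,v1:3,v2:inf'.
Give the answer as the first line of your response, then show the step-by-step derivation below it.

v0:0,v1:inf,v2:inf,v3:inf,v4:16,v5:36,v6:40

step 1: dist = v0:0,v1:inf,v2:inf,v3:inf,v4:16,v5:inf,v6:inf
step 2: dist = v0:0,v1:inf,v2:inf,v3:inf,v4:16,v5:36,v6:inf
step 3: dist = v0:0,v1:inf,v2:inf,v3:inf,v4:16,v5:36,v6:40
step 4: dist = v0:0,v1:inf,v2:inf,v3:inf,v4:16,v5:36,v6:40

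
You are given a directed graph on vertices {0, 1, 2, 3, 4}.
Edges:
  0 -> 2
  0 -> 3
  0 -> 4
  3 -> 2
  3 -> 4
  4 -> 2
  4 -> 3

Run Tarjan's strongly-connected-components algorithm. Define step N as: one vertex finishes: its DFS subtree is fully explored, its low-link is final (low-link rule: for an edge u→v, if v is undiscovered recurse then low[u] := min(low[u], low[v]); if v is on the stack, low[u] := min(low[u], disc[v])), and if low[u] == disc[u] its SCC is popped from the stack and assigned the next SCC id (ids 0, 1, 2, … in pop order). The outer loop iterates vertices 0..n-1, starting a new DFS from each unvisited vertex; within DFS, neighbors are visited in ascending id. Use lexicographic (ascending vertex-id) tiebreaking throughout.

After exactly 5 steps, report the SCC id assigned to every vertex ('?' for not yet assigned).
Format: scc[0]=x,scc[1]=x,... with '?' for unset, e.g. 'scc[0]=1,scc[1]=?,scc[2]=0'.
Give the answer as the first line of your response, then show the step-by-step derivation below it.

scc[0]=2,scc[1]=3,scc[2]=0,scc[3]=1,scc[4]=1

step 1: low=(low[0]=0,low[1]=?,low[2]=1,low[3]=?,low[4]=?); scc=(scc[0]=?,scc[1]=?,scc[2]=0,scc[3]=?,scc[4]=?)
step 2: low=(low[0]=0,low[1]=?,low[2]=1,low[3]=2,low[4]=2); scc=(scc[0]=?,scc[1]=?,scc[2]=0,scc[3]=?,scc[4]=?)
step 3: low=(low[0]=0,low[1]=?,low[2]=1,low[3]=2,low[4]=2); scc=(scc[0]=?,scc[1]=?,scc[2]=0,scc[3]=1,scc[4]=1)
step 4: low=(low[0]=0,low[1]=?,low[2]=1,low[3]=2,low[4]=2); scc=(scc[0]=2,scc[1]=?,scc[2]=0,scc[3]=1,scc[4]=1)
step 5: low=(low[0]=0,low[1]=4,low[2]=1,low[3]=2,low[4]=2); scc=(scc[0]=2,scc[1]=3,scc[2]=0,scc[3]=1,scc[4]=1)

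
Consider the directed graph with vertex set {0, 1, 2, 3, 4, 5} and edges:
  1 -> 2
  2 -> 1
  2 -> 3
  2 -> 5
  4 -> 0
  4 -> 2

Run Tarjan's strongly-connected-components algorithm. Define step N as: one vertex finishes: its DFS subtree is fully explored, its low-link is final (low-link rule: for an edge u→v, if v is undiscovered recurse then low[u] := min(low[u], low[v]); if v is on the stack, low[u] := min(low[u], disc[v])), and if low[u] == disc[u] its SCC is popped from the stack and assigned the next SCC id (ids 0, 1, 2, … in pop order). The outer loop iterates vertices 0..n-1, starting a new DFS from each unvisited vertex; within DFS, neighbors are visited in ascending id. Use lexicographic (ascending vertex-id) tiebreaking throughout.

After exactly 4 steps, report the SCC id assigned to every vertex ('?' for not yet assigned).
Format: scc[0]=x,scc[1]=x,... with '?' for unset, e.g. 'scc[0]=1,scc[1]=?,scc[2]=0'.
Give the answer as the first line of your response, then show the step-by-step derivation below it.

scc[0]=0,scc[1]=?,scc[2]=?,scc[3]=1,scc[4]=?,scc[5]=2

step 1: low=(low[0]=0,low[1]=?,low[2]=?,low[3]=?,low[4]=?,low[5]=?); scc=(scc[0]=0,scc[1]=?,scc[2]=?,scc[3]=?,scc[4]=?,scc[5]=?)
step 2: low=(low[0]=0,low[1]=1,low[2]=1,low[3]=3,low[4]=?,low[5]=?); scc=(scc[0]=0,scc[1]=?,scc[2]=?,scc[3]=1,scc[4]=?,scc[5]=?)
step 3: low=(low[0]=0,low[1]=1,low[2]=1,low[3]=3,low[4]=?,low[5]=4); scc=(scc[0]=0,scc[1]=?,scc[2]=?,scc[3]=1,scc[4]=?,scc[5]=2)
step 4: low=(low[0]=0,low[1]=1,low[2]=1,low[3]=3,low[4]=?,low[5]=4); scc=(scc[0]=0,scc[1]=?,scc[2]=?,scc[3]=1,scc[4]=?,scc[5]=2)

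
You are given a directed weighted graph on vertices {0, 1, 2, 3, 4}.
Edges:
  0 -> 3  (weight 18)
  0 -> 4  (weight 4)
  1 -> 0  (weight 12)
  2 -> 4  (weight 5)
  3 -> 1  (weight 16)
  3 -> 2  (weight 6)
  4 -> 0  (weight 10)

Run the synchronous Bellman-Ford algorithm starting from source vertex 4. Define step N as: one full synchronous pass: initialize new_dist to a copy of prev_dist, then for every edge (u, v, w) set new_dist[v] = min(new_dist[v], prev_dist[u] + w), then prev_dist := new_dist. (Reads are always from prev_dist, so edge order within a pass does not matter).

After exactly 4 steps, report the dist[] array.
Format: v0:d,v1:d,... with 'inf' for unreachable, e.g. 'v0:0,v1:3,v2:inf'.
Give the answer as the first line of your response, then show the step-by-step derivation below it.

v0:10,v1:44,v2:34,v3:28,v4:0

step 1: dist = v0:10,v1:inf,v2:inf,v3:inf,v4:0
step 2: dist = v0:10,v1:inf,v2:inf,v3:28,v4:0
step 3: dist = v0:10,v1:44,v2:34,v3:28,v4:0
step 4: dist = v0:10,v1:44,v2:34,v3:28,v4:0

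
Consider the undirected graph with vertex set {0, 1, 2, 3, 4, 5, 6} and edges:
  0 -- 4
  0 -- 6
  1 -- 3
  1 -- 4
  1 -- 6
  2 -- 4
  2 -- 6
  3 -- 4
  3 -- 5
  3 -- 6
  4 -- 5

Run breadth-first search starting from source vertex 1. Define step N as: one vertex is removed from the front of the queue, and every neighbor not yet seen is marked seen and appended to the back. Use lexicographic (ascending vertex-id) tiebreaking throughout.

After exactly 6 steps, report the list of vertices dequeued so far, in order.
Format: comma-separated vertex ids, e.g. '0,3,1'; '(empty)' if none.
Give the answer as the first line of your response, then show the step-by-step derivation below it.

1,3,4,6,5,0

step 1: dequeue 1; queue=[3,4,6]; order=1
step 2: dequeue 3; queue=[4,6,5]; order=1,3
step 3: dequeue 4; queue=[6,5,0,2]; order=1,3,4
step 4: dequeue 6; queue=[5,0,2]; order=1,3,4,6
step 5: dequeue 5; queue=[0,2]; order=1,3,4,6,5
step 6: dequeue 0; queue=[2]; order=1,3,4,6,5,0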